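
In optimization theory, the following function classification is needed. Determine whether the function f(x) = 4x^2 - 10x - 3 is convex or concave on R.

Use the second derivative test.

f(x) = 4x^2 - 10x - 3
f'(x) = 8x - 10
f''(x) = 8
Since f''(x) = 8 > 0 for all x, f is convex on R.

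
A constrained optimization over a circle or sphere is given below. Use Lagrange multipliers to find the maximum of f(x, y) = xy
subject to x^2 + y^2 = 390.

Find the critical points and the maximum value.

Lagrange conditions: y = 2*lambda*x and x = 2*lambda*y
If x = 0 then y = 0, violating the constraint, so x, y != 0.
Dividing: y/x = x/y => x^2 = y^2 => y = x or y = -x
Constraint: 2x^2 = 390 => x^2 = 195 => x = +/-sqrt(195)
Critical points: (sqrt(195), sqrt(195)), (-sqrt(195), -sqrt(195)), (sqrt(195), -sqrt(195)), (-sqrt(195), sqrt(195))
  y = x:  xy = x^2 = 195  at (sqrt(195), sqrt(195)) and (-sqrt(195), -sqrt(195))
  y = -x: xy = -x^2 = -195 at (sqrt(195), -sqrt(195)) and (-sqrt(195), sqrt(195))
Maximum xy = 195 at (sqrt(195), sqrt(195)) and (-sqrt(195), -sqrt(195))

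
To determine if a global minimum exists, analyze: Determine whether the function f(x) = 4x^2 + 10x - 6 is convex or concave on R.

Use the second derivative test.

f(x) = 4x^2 + 10x - 6
f'(x) = 8x + 10
f''(x) = 8
Since f''(x) = 8 > 0 for all x, f is convex on R.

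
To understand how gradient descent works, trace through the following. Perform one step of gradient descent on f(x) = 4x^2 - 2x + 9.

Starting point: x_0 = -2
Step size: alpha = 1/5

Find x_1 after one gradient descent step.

f(x) = 4x^2 - 2x + 9
f'(x) = 8x - 2
f'(-2) = 8*-2 + (-2) = -18
x_1 = x_0 - alpha * f'(x_0) = -2 - 1/5 * -18 = 8/5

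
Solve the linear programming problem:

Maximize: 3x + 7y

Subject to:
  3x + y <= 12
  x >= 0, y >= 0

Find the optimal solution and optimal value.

The feasible region has vertices at [(0, 0), (4, 0), (0, 12)].
Checking objective 3x + 7y at each vertex:
  (0, 0): 3*0 + 7*0 = 0
  (4, 0): 3*4 + 7*0 = 12
  (0, 12): 3*0 + 7*12 = 84
Maximum is 84 at (0, 12).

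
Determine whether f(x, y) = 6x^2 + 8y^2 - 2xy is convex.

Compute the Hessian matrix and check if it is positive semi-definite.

f(x,y) = 6x^2 + 8y^2 - 2xy
Hessian H = [[12, -2], [-2, 16]]
trace(H) = 28, det(H) = 188
Eigenvalues: (28 +/- sqrt(32)) / 2 = 16.83, 11.17
Since both eigenvalues > 0, f is convex.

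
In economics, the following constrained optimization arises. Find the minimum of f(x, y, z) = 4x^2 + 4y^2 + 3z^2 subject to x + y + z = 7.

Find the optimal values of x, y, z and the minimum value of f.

Using Lagrange multipliers on f = 4x^2 + 4y^2 + 3z^2 with constraint x + y + z = 7:
Conditions: 2*4*x = lambda, 2*4*y = lambda, 2*3*z = lambda
So x = lambda/8, y = lambda/8, z = lambda/6
Substituting into constraint: lambda * (5/12) = 7
lambda = 84/5
x = 21/10, y = 21/10, z = 14/5
Minimum value = 294/5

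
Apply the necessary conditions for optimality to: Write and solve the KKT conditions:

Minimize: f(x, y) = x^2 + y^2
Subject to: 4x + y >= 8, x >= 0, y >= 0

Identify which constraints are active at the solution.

KKT conditions for min x^2 + y^2 s.t. 4x + 1y >= 8, x >= 0, y >= 0:
Stationarity: 2x = mu*4 + mu_x, 2y = mu*1 + mu_y, with mu, mu_x, mu_y >= 0
Complementary slackness: mu*(4x + y - 8) = 0, mu_x*x = 0, mu_y*y = 0
(0, 0) is infeasible (4*0 + 1*0 < 8), so if mu = 0 stationarity would force x = mu_x/2 >= 0, y = mu_y/2 >= 0 with mu_x*x = mu_y*y = 0, i.e. x = y = 0: contradiction. Hence mu > 0 and 4x + y = 8 is active.
Try x > 0, y > 0 (so mu_x = mu_y = 0): x = 4*mu/2, y = 1*mu/2
Substitute: 4*(4*mu/2) + 1*(1*mu/2) = 8
  mu*17/2 = 8 => mu = 16/17
x* = 32/17 > 0, y* = 8/17 > 0, consistent with mu_x = mu_y = 0.
f is convex and the constraints are linear, so this KKT point is the global minimum.
f* = 64/17
Active constraints: 4x + y >= 8 (holds with equality, mu = 16/17 > 0); x >= 0 and y >= 0 are inactive (mu_x = mu_y = 0).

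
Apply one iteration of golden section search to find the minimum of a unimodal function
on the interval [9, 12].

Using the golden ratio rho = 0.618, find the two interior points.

Golden section search on [9, 12].
Golden ratio rho = 0.618 (approx).
Interior points:
  x_1 = 9 + (1-0.618)*3 = 10.1460
  x_2 = 9 + 0.618*3 = 10.8540
Compare f(x_1) and f(x_2) to determine which subinterval to keep.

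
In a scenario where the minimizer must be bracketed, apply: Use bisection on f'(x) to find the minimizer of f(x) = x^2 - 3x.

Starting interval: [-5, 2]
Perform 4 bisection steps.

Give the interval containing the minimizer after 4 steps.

Finding critical point of f(x) = x^2 - 3x using bisection on f'(x) = 2x + -3.
f'(x) = 0 when x = 3/2.
Starting interval: [-5, 2]
Step 1: mid = -3/2, f'(mid) = -6, new interval = [-3/2, 2]
Step 2: mid = 1/4, f'(mid) = -5/2, new interval = [1/4, 2]
Step 3: mid = 9/8, f'(mid) = -3/4, new interval = [9/8, 2]
Step 4: mid = 25/16, f'(mid) = 1/8, new interval = [9/8, 25/16]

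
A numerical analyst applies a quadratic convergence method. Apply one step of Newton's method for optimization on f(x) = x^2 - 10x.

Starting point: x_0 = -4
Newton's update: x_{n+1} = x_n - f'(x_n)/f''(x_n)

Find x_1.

f(x) = x^2 - 10x
f'(x) = 2x + (-10), f''(x) = 2
Newton step: x_1 = x_0 - f'(x_0)/f''(x_0)
f'(-4) = -18
x_1 = -4 - -18/2 = 5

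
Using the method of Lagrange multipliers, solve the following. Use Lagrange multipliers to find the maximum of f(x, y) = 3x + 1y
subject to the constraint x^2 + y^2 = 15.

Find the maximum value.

Set up Lagrange conditions: grad f = lambda * grad g
  3 = 2*lambda*x
  1 = 2*lambda*y
From these: x/y = 3/1, so x = 3t, y = 1t for some t.
Substitute into constraint: (3t)^2 + (1t)^2 = 15
  t^2 * 10 = 15
  t = sqrt(15/10)
Maximum = 3*x + 1*y = (3^2 + 1^2)*t = 10 * sqrt(15/10) = sqrt(150)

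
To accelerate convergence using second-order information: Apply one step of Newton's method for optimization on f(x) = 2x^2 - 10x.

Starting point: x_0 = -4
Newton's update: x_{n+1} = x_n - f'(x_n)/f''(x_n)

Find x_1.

f(x) = 2x^2 - 10x
f'(x) = 4x + (-10), f''(x) = 4
Newton step: x_1 = x_0 - f'(x_0)/f''(x_0)
f'(-4) = -26
x_1 = -4 - -26/4 = 5/2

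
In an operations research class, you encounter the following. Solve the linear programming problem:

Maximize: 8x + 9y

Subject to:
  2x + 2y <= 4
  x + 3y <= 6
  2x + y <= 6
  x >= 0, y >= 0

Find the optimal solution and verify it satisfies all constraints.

Feasible vertices: (0, 0), (0, 2), (2, 0)
Objective 8x + 9y at each vertex:
  (0, 0): 0
  (0, 2): 18
  (2, 0): 16
Maximum is 18 at (0, 2).
Verify constraints at (x, y) = (0, 2):
  2*0 + 2*2 = 4 <= 4 (active)
  1*0 + 3*2 = 6 <= 6 (active)
  2*0 + 1*2 = 2 <= 6
  x = 0 >= 0, y = 2 >= 0. All constraints satisfied.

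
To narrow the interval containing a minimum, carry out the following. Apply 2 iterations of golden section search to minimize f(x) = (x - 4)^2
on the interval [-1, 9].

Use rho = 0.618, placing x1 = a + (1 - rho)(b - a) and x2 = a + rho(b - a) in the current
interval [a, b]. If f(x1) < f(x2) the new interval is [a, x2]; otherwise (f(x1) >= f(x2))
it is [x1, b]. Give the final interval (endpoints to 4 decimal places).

Golden section search for min of f(x) = (x - 4)^2 on [-1, 9].
Each step: x1 = a + (1 - rho)(b - a), x2 = a + rho(b - a); if f(x1) < f(x2) keep [a, x2], otherwise keep [x1, b].
Step 1: [-1.0000, 9.0000], x1=2.8200 (f=1.3924), x2=5.1800 (f=1.3924); f(x1) = f(x2) (tie, not '<') => keep [2.8200, 9.0000]
Step 2: [2.8200, 9.0000], x1=5.1808 (f=1.3942), x2=6.6392 (f=6.9656); f(x1) < f(x2) => keep [2.8200, 6.6392]
Final interval: [2.8200, 6.6392]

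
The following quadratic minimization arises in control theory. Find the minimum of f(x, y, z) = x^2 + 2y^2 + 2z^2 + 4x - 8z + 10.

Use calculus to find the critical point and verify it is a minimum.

f(x,y,z) = x^2 + 2y^2 + 2z^2 + 4x - 8z + 10
df/dx = 2x + (4) = 0 => x = -2
df/dy = 4y + (0) = 0 => y = 0
df/dz = 4z + (-8) = 0 => z = 2
f(-2,0,2) = 1*(-2)^2 + 2*(0)^2 + 2*(2)^2 + 4*(-2) + -8*(2) + 10 = -2
Hessian is diagonal with entries 2, 4, 4 > 0, confirmed minimum.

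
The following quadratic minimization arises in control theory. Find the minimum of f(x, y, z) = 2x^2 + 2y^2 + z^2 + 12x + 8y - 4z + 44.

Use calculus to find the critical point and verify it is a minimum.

f(x,y,z) = 2x^2 + 2y^2 + z^2 + 12x + 8y - 4z + 44
df/dx = 4x + (12) = 0 => x = -3
df/dy = 4y + (8) = 0 => y = -2
df/dz = 2z + (-4) = 0 => z = 2
f(-3,-2,2) = 2*(-3)^2 + 2*(-2)^2 + 1*(2)^2 + 12*(-3) + 8*(-2) + -4*(2) + 44 = 14
Hessian is diagonal with entries 4, 4, 2 > 0, confirmed minimum.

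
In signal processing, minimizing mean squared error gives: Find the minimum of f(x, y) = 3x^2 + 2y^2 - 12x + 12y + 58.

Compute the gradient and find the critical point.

f(x,y) = 3x^2 + 2y^2 - 12x + 12y + 58
df/dx = 6x + (-12) = 0  =>  x = 2
df/dy = 4y + (12) = 0  =>  y = -3
f(2, -3) = 3*(2)^2 + 2*(-3)^2 + -12*(2) + 12*(-3) + 58 = 28
Hessian is diagonal with entries 6, 4 > 0, so this is a minimum.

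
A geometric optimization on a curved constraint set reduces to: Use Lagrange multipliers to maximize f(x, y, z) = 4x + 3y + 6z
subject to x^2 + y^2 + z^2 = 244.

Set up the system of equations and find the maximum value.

Lagrange conditions: 4 = 2*lambda*x, 3 = 2*lambda*y, 6 = 2*lambda*z
So x:4 = y:3 = z:6, i.e. x = 4t, y = 3t, z = 6t
Constraint: t^2*(4^2 + 3^2 + 6^2) = 244
  t^2 * 61 = 244  =>  t = sqrt(4)
Maximum = 4*4t + 3*3t + 6*6t = 61*sqrt(4) = 122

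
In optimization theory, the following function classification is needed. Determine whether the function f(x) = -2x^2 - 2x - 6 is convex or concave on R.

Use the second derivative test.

f(x) = -2x^2 - 2x - 6
f'(x) = -4x - 2
f''(x) = -4
Since f''(x) = -4 < 0 for all x, f is concave on R.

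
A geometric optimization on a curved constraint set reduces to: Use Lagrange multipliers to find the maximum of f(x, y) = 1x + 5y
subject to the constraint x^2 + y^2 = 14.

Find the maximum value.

Set up Lagrange conditions: grad f = lambda * grad g
  1 = 2*lambda*x
  5 = 2*lambda*y
From these: x/y = 1/5, so x = 1t, y = 5t for some t.
Substitute into constraint: (1t)^2 + (5t)^2 = 14
  t^2 * 26 = 14
  t = sqrt(14/26)
Maximum = 1*x + 5*y = (1^2 + 5^2)*t = 26 * sqrt(14/26) = sqrt(364)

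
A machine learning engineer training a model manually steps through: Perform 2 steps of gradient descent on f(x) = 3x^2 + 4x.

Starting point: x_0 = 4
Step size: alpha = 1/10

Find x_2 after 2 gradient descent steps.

f(x) = 3x^2 + 4x, f'(x) = 6x + (4)
Step 1: f'(4) = 28, x_1 = 4 - 1/10 * 28 = 6/5
Step 2: f'(6/5) = 56/5, x_2 = 6/5 - 1/10 * 56/5 = 2/25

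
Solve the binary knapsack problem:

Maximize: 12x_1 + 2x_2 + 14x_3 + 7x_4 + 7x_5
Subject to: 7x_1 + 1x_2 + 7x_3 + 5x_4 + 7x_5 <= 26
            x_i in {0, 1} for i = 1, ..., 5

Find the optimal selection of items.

Items: item 1 (v=12, w=7), item 2 (v=2, w=1), item 3 (v=14, w=7), item 4 (v=7, w=5), item 5 (v=7, w=7)
Capacity: 26
Checking all 32 subsets (w = total weight, v = total value):
  {}: w = 0, v = 0
  {1}: w = 7, v = 12
  {2}: w = 1, v = 2
  {3}: w = 7, v = 14
  {4}: w = 5, v = 7
  {5}: w = 7, v = 7
  {1, 2}: w = 8, v = 14
  {1, 3}: w = 14, v = 26
  {1, 4}: w = 12, v = 19
  {1, 5}: w = 14, v = 19
  {2, 3}: w = 8, v = 16
  {2, 4}: w = 6, v = 9
  {2, 5}: w = 8, v = 9
  {3, 4}: w = 12, v = 21
  {3, 5}: w = 14, v = 21
  {4, 5}: w = 12, v = 14
  {1, 2, 3}: w = 15, v = 28
  {1, 2, 4}: w = 13, v = 21
  {1, 2, 5}: w = 15, v = 21
  {1, 3, 4}: w = 19, v = 33
  {1, 3, 5}: w = 21, v = 33
  {1, 4, 5}: w = 19, v = 26
  {2, 3, 4}: w = 13, v = 23
  {2, 3, 5}: w = 15, v = 23
  {2, 4, 5}: w = 13, v = 16
  {3, 4, 5}: w = 19, v = 28
  {1, 2, 3, 4}: w = 20, v = 35
  {1, 2, 3, 5}: w = 22, v = 35
  {1, 2, 4, 5}: w = 20, v = 28
  {1, 3, 4, 5}: w = 26, v = 40
  {2, 3, 4, 5}: w = 20, v = 30
  {1, 2, 3, 4, 5}: w = 27 > 26, infeasible
Best feasible subset: items [1, 3, 4, 5]
Total weight: 26 <= 26, total value: 40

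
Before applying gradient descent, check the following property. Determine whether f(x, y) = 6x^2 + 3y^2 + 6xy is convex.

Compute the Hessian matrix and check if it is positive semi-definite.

f(x,y) = 6x^2 + 3y^2 + 6xy
Hessian H = [[12, 6], [6, 6]]
trace(H) = 18, det(H) = 36
Eigenvalues: (18 +/- sqrt(180)) / 2 = 15.71, 2.292
Since both eigenvalues > 0, f is convex.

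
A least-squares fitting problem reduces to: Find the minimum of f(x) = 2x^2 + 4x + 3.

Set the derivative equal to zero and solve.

f(x) = 2x^2 + 4x + 3
f'(x) = 4x + (4) = 0
x = -4/4 = -1
f(-1) = 1
Since f''(x) = 4 > 0, this is a minimum.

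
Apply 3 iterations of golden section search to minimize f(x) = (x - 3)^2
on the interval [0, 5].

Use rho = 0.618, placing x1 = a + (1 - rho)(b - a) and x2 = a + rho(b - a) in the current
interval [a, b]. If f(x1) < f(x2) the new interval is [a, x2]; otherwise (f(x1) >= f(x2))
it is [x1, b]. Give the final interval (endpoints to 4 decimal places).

Golden section search for min of f(x) = (x - 3)^2 on [0, 5].
Each step: x1 = a + (1 - rho)(b - a), x2 = a + rho(b - a); if f(x1) < f(x2) keep [a, x2], otherwise keep [x1, b].
Step 1: [0.0000, 5.0000], x1=1.9100 (f=1.1881), x2=3.0900 (f=0.0081); f(x1) > f(x2) => keep [1.9100, 5.0000]
Step 2: [1.9100, 5.0000], x1=3.0904 (f=0.0082), x2=3.8196 (f=0.6718); f(x1) < f(x2) => keep [1.9100, 3.8196]
Step 3: [1.9100, 3.8196], x1=2.6395 (f=0.1300), x2=3.0901 (f=0.0081); f(x1) > f(x2) => keep [2.6395, 3.8196]
Final interval: [2.6395, 3.8196]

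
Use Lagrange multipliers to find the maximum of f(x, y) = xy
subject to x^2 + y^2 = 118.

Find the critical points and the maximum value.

Lagrange conditions: y = 2*lambda*x and x = 2*lambda*y
If x = 0 then y = 0, violating the constraint, so x, y != 0.
Dividing: y/x = x/y => x^2 = y^2 => y = x or y = -x
Constraint: 2x^2 = 118 => x^2 = 59 => x = +/-sqrt(59)
Critical points: (sqrt(59), sqrt(59)), (-sqrt(59), -sqrt(59)), (sqrt(59), -sqrt(59)), (-sqrt(59), sqrt(59))
  y = x:  xy = x^2 = 59  at (sqrt(59), sqrt(59)) and (-sqrt(59), -sqrt(59))
  y = -x: xy = -x^2 = -59 at (sqrt(59), -sqrt(59)) and (-sqrt(59), sqrt(59))
Maximum xy = 59 at (sqrt(59), sqrt(59)) and (-sqrt(59), -sqrt(59))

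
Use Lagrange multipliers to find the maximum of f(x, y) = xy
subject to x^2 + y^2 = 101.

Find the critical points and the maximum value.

Lagrange conditions: y = 2*lambda*x and x = 2*lambda*y
If x = 0 then y = 0, violating the constraint, so x, y != 0.
Dividing: y/x = x/y => x^2 = y^2 => y = x or y = -x
Constraint: 2x^2 = 101 => x^2 = 101/2 => x = +/-sqrt(101/2)
Critical points: (sqrt(101/2), sqrt(101/2)), (-sqrt(101/2), -sqrt(101/2)), (sqrt(101/2), -sqrt(101/2)), (-sqrt(101/2), sqrt(101/2))
  y = x:  xy = x^2 = 101/2  at (sqrt(101/2), sqrt(101/2)) and (-sqrt(101/2), -sqrt(101/2))
  y = -x: xy = -x^2 = -101/2 at (sqrt(101/2), -sqrt(101/2)) and (-sqrt(101/2), sqrt(101/2))
Maximum xy = 101/2 at (sqrt(101/2), sqrt(101/2)) and (-sqrt(101/2), -sqrt(101/2))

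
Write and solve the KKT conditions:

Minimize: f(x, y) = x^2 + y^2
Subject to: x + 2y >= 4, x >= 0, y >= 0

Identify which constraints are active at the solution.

KKT conditions for min x^2 + y^2 s.t. 1x + 2y >= 4, x >= 0, y >= 0:
Stationarity: 2x = mu*1 + mu_x, 2y = mu*2 + mu_y, with mu, mu_x, mu_y >= 0
Complementary slackness: mu*(x + 2y - 4) = 0, mu_x*x = 0, mu_y*y = 0
(0, 0) is infeasible (1*0 + 2*0 < 4), so if mu = 0 stationarity would force x = mu_x/2 >= 0, y = mu_y/2 >= 0 with mu_x*x = mu_y*y = 0, i.e. x = y = 0: contradiction. Hence mu > 0 and x + 2y = 4 is active.
Try x > 0, y > 0 (so mu_x = mu_y = 0): x = 1*mu/2, y = 2*mu/2
Substitute: 1*(1*mu/2) + 2*(2*mu/2) = 4
  mu*5/2 = 4 => mu = 8/5
x* = 4/5 > 0, y* = 8/5 > 0, consistent with mu_x = mu_y = 0.
f is convex and the constraints are linear, so this KKT point is the global minimum.
f* = 16/5
Active constraints: x + 2y >= 4 (holds with equality, mu = 8/5 > 0); x >= 0 and y >= 0 are inactive (mu_x = mu_y = 0).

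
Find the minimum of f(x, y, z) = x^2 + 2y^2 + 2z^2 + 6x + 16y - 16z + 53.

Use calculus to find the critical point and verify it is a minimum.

f(x,y,z) = x^2 + 2y^2 + 2z^2 + 6x + 16y - 16z + 53
df/dx = 2x + (6) = 0 => x = -3
df/dy = 4y + (16) = 0 => y = -4
df/dz = 4z + (-16) = 0 => z = 4
f(-3,-4,4) = 1*(-3)^2 + 2*(-4)^2 + 2*(4)^2 + 6*(-3) + 16*(-4) + -16*(4) + 53 = -20
Hessian is diagonal with entries 2, 4, 4 > 0, confirmed minimum.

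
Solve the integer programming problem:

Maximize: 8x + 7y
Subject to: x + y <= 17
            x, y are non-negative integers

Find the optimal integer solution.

Objective: 8x + 7y, constraint: x + y <= 17
Coefficient of x is 8 >= coefficient of y is 7, so allocate the entire budget to x.
Optimal: x = 17, y = 0, value = 136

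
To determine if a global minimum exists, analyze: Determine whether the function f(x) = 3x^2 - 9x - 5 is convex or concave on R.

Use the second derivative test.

f(x) = 3x^2 - 9x - 5
f'(x) = 6x - 9
f''(x) = 6
Since f''(x) = 6 > 0 for all x, f is convex on R.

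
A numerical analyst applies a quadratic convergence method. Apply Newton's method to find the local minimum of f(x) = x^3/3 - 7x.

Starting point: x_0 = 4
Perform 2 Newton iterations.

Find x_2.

f(x) = x^3/3 - 7x
f'(x) = x^2 - 7, f''(x) = 2x
Newton update: x_{n+1} = x_n - (x_n^2 - 7)/(2*x_n)
Step 1: x_0 = 4, f'=9, f''=8, x_1 = 23/8
Step 2: x_1 = 23/8, f'=81/64, f''=23/4, x_2 = 977/368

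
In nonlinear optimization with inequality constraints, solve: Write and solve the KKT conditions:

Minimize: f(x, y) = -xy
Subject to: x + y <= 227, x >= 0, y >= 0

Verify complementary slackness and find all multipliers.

Problem: min -xy s.t. x + y <= 227 (multiplier lambda), x >= 0 (mu_x), y >= 0 (mu_y)
KKT stationarity: -y + lambda - mu_x = 0, -x + lambda - mu_y = 0, with lambda, mu_x, mu_y >= 0
Complementary slackness: lambda*(x + y - 227) = 0, mu_x*x = 0, mu_y*y = 0
If lambda = 0: y = -mu_x <= 0 and x = -mu_y <= 0 force x = y = 0 with f = 0; but x = y = 227/2 is feasible with f = -51529/4 < 0, so this is not the minimum. Hence lambda > 0 and x + y = 227.
Try x > 0, y > 0 (so mu_x = mu_y = 0): y = lambda, x = lambda => x = y = lambda
x + y = 227 => 2*lambda = 227 => lambda = 227/2
x* = y* = 227/2 > 0, consistent with mu_x = mu_y = 0.
(Any feasible point with x = 0 or y = 0 has f = 0 > -51529/4, so the minimum is not on those boundaries.)
min(-xy) = -51529/4 (i.e. max xy = 51529/4)
Multipliers: lambda = 227/2, mu_x = 0, mu_y = 0
Complementary slackness: lambda*(x + y - 227) = 227/2*(227/2 + 227/2 - 227) = 0, mu_x*x = 0*227/2 = 0, mu_y*y = 0*227/2 = 0. Satisfied.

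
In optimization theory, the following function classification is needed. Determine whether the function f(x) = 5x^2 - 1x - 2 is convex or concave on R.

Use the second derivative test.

f(x) = 5x^2 - 1x - 2
f'(x) = 10x - 1
f''(x) = 10
Since f''(x) = 10 > 0 for all x, f is convex on R.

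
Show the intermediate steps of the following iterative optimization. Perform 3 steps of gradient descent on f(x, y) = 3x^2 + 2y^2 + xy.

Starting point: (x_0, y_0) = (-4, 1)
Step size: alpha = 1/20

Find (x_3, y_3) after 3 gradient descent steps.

f(x,y) = 3x^2 + 2y^2 + xy
grad_x = 6x + 1y, grad_y = 4y + 1x
Step 1: grad = (-23, 0), (-57/20, 1)
Step 2: grad = (-161/10, 23/20), (-409/200, 377/400)
Step 3: grad = (-4531/400, 69/40), (-11829/8000, 137/160)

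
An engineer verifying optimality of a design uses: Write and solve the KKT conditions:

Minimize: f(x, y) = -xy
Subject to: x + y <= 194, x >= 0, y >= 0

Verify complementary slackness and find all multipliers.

Problem: min -xy s.t. x + y <= 194 (multiplier lambda), x >= 0 (mu_x), y >= 0 (mu_y)
KKT stationarity: -y + lambda - mu_x = 0, -x + lambda - mu_y = 0, with lambda, mu_x, mu_y >= 0
Complementary slackness: lambda*(x + y - 194) = 0, mu_x*x = 0, mu_y*y = 0
If lambda = 0: y = -mu_x <= 0 and x = -mu_y <= 0 force x = y = 0 with f = 0; but x = y = 97 is feasible with f = -9409 < 0, so this is not the minimum. Hence lambda > 0 and x + y = 194.
Try x > 0, y > 0 (so mu_x = mu_y = 0): y = lambda, x = lambda => x = y = lambda
x + y = 194 => 2*lambda = 194 => lambda = 97
x* = y* = 97 > 0, consistent with mu_x = mu_y = 0.
(Any feasible point with x = 0 or y = 0 has f = 0 > -9409, so the minimum is not on those boundaries.)
min(-xy) = -9409 (i.e. max xy = 9409)
Multipliers: lambda = 97, mu_x = 0, mu_y = 0
Complementary slackness: lambda*(x + y - 194) = 97*(97 + 97 - 194) = 0, mu_x*x = 0*97 = 0, mu_y*y = 0*97 = 0. Satisfied.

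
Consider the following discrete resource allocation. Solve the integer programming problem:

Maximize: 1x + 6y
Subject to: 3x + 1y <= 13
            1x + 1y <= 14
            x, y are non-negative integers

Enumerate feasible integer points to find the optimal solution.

Constraint 1: 3x + 1y <= 13
Constraint 2: 1x + 1y <= 14
Feasible x range (need y >= 0): 0 <= x <= min(13/3, 14/1) => x in {0, ..., 4}.
Enumerate feasible integer points row by row (the coefficient of y is 6 > 0, so for each x the largest feasible y gives the best value):
  x = 0: y <= min((13 - 3*0)/1, (14 - 1*0)/1) => y in {0, ..., 13}; best 1*0 + 6*13 = 78
  x = 1: y <= min((13 - 3*1)/1, (14 - 1*1)/1) => y in {0, ..., 10}; best 1*1 + 6*10 = 61
  x = 2: y <= min((13 - 3*2)/1, (14 - 1*2)/1) => y in {0, ..., 7}; best 1*2 + 6*7 = 44
  x = 3: y <= min((13 - 3*3)/1, (14 - 1*3)/1) => y in {0, ..., 4}; best 1*3 + 6*4 = 27
  x = 4: y <= min((13 - 3*4)/1, (14 - 1*4)/1) => y in {0, ..., 1}; best 1*4 + 6*1 = 10
The maximum 1x + 6y = 78 is achieved at x = 0, y = 13.
Check: 3*0 + 1*13 = 13 <= 13 and 1*0 + 1*13 = 13 <= 14.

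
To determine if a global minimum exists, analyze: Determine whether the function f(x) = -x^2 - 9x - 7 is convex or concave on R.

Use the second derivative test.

f(x) = -x^2 - 9x - 7
f'(x) = -2x - 9
f''(x) = -2
Since f''(x) = -2 < 0 for all x, f is concave on R.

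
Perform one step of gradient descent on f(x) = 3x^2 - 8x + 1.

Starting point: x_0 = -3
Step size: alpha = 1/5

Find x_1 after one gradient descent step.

f(x) = 3x^2 - 8x + 1
f'(x) = 6x - 8
f'(-3) = 6*-3 + (-8) = -26
x_1 = x_0 - alpha * f'(x_0) = -3 - 1/5 * -26 = 11/5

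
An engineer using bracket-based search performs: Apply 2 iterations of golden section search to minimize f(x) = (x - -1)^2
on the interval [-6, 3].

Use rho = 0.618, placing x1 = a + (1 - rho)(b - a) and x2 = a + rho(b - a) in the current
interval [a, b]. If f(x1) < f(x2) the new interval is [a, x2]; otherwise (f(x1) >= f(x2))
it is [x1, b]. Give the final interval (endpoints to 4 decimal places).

Golden section search for min of f(x) = (x - -1)^2 on [-6, 3].
Each step: x1 = a + (1 - rho)(b - a), x2 = a + rho(b - a); if f(x1) < f(x2) keep [a, x2], otherwise keep [x1, b].
Step 1: [-6.0000, 3.0000], x1=-2.5620 (f=2.4398), x2=-0.4380 (f=0.3158); f(x1) > f(x2) => keep [-2.5620, 3.0000]
Step 2: [-2.5620, 3.0000], x1=-0.4373 (f=0.3166), x2=0.8753 (f=3.5168); f(x1) < f(x2) => keep [-2.5620, 0.8753]
Final interval: [-2.5620, 0.8753]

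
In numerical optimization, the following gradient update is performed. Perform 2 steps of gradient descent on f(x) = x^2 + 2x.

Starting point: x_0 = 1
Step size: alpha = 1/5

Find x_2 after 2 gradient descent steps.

f(x) = x^2 + 2x, f'(x) = 2x + (2)
Step 1: f'(1) = 4, x_1 = 1 - 1/5 * 4 = 1/5
Step 2: f'(1/5) = 12/5, x_2 = 1/5 - 1/5 * 12/5 = -7/25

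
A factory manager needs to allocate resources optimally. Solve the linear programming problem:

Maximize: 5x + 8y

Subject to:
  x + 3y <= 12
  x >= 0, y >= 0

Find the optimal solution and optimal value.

The feasible region has vertices at [(0, 0), (12, 0), (0, 4)].
Checking objective 5x + 8y at each vertex:
  (0, 0): 5*0 + 8*0 = 0
  (12, 0): 5*12 + 8*0 = 60
  (0, 4): 5*0 + 8*4 = 32
Maximum is 60 at (12, 0).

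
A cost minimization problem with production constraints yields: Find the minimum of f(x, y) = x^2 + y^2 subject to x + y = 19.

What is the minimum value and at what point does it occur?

Substitute y = 19 - x into f(x,y) = x^2 + y^2:
g(x) = x^2 + (19 - x)^2 = 2x^2 - 38x + 361
g'(x) = 4x - 38 = 0  =>  x = 19/2
y = 19 - 19/2 = 19/2
Minimum value = (19/2)^2 + (19/2)^2 = 361/2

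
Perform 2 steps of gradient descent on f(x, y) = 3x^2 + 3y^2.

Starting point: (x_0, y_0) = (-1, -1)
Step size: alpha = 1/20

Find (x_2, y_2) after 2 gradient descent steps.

f(x,y) = 3x^2 + 3y^2
grad_x = 6x + 0y, grad_y = 6y + 0x
Step 1: grad = (-6, -6), (-7/10, -7/10)
Step 2: grad = (-21/5, -21/5), (-49/100, -49/100)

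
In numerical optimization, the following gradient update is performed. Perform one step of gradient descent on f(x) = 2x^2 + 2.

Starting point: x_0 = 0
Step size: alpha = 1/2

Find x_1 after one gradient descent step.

f(x) = 2x^2 + 2
f'(x) = 4x + 0
f'(0) = 4*0 + (0) = 0
x_1 = x_0 - alpha * f'(x_0) = 0 - 1/2 * 0 = 0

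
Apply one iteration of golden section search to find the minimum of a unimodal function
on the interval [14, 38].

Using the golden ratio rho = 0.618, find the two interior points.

Golden section search on [14, 38].
Golden ratio rho = 0.618 (approx).
Interior points:
  x_1 = 14 + (1-0.618)*24 = 23.1680
  x_2 = 14 + 0.618*24 = 28.8320
Compare f(x_1) and f(x_2) to determine which subinterval to keep.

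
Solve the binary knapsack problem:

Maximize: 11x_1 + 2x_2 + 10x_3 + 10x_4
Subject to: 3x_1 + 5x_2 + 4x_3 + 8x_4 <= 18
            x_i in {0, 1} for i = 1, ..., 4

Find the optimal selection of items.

Items: item 1 (v=11, w=3), item 2 (v=2, w=5), item 3 (v=10, w=4), item 4 (v=10, w=8)
Capacity: 18
Checking all 16 subsets (w = total weight, v = total value):
  {}: w = 0, v = 0
  {1}: w = 3, v = 11
  {2}: w = 5, v = 2
  {3}: w = 4, v = 10
  {4}: w = 8, v = 10
  {1, 2}: w = 8, v = 13
  {1, 3}: w = 7, v = 21
  {1, 4}: w = 11, v = 21
  {2, 3}: w = 9, v = 12
  {2, 4}: w = 13, v = 12
  {3, 4}: w = 12, v = 20
  {1, 2, 3}: w = 12, v = 23
  {1, 2, 4}: w = 16, v = 23
  {1, 3, 4}: w = 15, v = 31
  {2, 3, 4}: w = 17, v = 22
  {1, 2, 3, 4}: w = 20 > 18, infeasible
Best feasible subset: items [1, 3, 4]
Total weight: 15 <= 18, total value: 31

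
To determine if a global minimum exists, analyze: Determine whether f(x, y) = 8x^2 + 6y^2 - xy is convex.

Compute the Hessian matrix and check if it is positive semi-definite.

f(x,y) = 8x^2 + 6y^2 - xy
Hessian H = [[16, -1], [-1, 12]]
trace(H) = 28, det(H) = 191
Eigenvalues: (28 +/- sqrt(20)) / 2 = 16.24, 11.76
Since both eigenvalues > 0, f is convex.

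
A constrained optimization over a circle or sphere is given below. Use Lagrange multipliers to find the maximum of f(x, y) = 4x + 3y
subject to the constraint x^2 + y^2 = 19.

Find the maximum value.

Set up Lagrange conditions: grad f = lambda * grad g
  4 = 2*lambda*x
  3 = 2*lambda*y
From these: x/y = 4/3, so x = 4t, y = 3t for some t.
Substitute into constraint: (4t)^2 + (3t)^2 = 19
  t^2 * 25 = 19
  t = sqrt(19/25)
Maximum = 4*x + 3*y = (4^2 + 3^2)*t = 25 * sqrt(19/25) = sqrt(475)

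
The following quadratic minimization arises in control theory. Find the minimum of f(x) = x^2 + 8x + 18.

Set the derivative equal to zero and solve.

f(x) = x^2 + 8x + 18
f'(x) = 2x + (8) = 0
x = -8/2 = -4
f(-4) = 2
Since f''(x) = 2 > 0, this is a minimum.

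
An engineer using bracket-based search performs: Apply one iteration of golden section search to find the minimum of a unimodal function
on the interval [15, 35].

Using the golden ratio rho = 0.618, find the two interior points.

Golden section search on [15, 35].
Golden ratio rho = 0.618 (approx).
Interior points:
  x_1 = 15 + (1-0.618)*20 = 22.6400
  x_2 = 15 + 0.618*20 = 27.3600
Compare f(x_1) and f(x_2) to determine which subinterval to keep.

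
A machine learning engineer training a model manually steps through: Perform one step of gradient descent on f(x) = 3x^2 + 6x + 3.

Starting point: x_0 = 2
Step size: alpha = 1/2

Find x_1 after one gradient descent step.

f(x) = 3x^2 + 6x + 3
f'(x) = 6x + 6
f'(2) = 6*2 + (6) = 18
x_1 = x_0 - alpha * f'(x_0) = 2 - 1/2 * 18 = -7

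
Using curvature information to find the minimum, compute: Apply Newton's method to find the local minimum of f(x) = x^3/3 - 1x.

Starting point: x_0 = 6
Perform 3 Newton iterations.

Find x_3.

f(x) = x^3/3 - 1x
f'(x) = x^2 - 1, f''(x) = 2x
Newton update: x_{n+1} = x_n - (x_n^2 - 1)/(2*x_n)
Step 1: x_0 = 6, f'=35, f''=12, x_1 = 37/12
Step 2: x_1 = 37/12, f'=1225/144, f''=37/6, x_2 = 1513/888
Step 3: x_2 = 1513/888, f'=1500625/788544, f''=1513/444, x_3 = 3077713/2687088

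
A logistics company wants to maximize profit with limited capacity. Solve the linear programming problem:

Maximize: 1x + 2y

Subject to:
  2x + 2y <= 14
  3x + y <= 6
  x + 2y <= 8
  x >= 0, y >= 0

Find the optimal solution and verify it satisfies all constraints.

Feasible vertices: (0, 0), (0, 4), (4/5, 18/5), (2, 0)
Objective 1x + 2y at each vertex:
  (0, 0): 0
  (0, 4): 8
  (4/5, 18/5): 8
  (2, 0): 2
Maximum is 8 at (0, 4).
Verify constraints at (x, y) = (0, 4):
  2*0 + 2*4 = 8 <= 14
  3*0 + 1*4 = 4 <= 6
  1*0 + 2*4 = 8 <= 8 (active)
  x = 0 >= 0, y = 4 >= 0. All constraints satisfied.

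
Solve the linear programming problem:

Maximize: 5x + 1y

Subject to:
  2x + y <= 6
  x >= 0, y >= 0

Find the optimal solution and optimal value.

The feasible region has vertices at [(0, 0), (3, 0), (0, 6)].
Checking objective 5x + 1y at each vertex:
  (0, 0): 5*0 + 1*0 = 0
  (3, 0): 5*3 + 1*0 = 15
  (0, 6): 5*0 + 1*6 = 6
Maximum is 15 at (3, 0).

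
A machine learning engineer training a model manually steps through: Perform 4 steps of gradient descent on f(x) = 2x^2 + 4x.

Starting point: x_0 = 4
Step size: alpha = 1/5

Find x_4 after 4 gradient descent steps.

f(x) = 2x^2 + 4x, f'(x) = 4x + (4)
Step 1: f'(4) = 20, x_1 = 4 - 1/5 * 20 = 0
Step 2: f'(0) = 4, x_2 = 0 - 1/5 * 4 = -4/5
Step 3: f'(-4/5) = 4/5, x_3 = -4/5 - 1/5 * 4/5 = -24/25
Step 4: f'(-24/25) = 4/25, x_4 = -24/25 - 1/5 * 4/25 = -124/125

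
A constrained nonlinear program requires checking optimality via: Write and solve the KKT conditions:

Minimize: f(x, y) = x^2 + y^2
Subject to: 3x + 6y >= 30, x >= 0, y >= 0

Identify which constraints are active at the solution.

KKT conditions for min x^2 + y^2 s.t. 3x + 6y >= 30, x >= 0, y >= 0:
Stationarity: 2x = mu*3 + mu_x, 2y = mu*6 + mu_y, with mu, mu_x, mu_y >= 0
Complementary slackness: mu*(3x + 6y - 30) = 0, mu_x*x = 0, mu_y*y = 0
(0, 0) is infeasible (3*0 + 6*0 < 30), so if mu = 0 stationarity would force x = mu_x/2 >= 0, y = mu_y/2 >= 0 with mu_x*x = mu_y*y = 0, i.e. x = y = 0: contradiction. Hence mu > 0 and 3x + 6y = 30 is active.
Try x > 0, y > 0 (so mu_x = mu_y = 0): x = 3*mu/2, y = 6*mu/2
Substitute: 3*(3*mu/2) + 6*(6*mu/2) = 30
  mu*45/2 = 30 => mu = 4/3
x* = 2 > 0, y* = 4 > 0, consistent with mu_x = mu_y = 0.
f is convex and the constraints are linear, so this KKT point is the global minimum.
f* = 20
Active constraints: 3x + 6y >= 30 (holds with equality, mu = 4/3 > 0); x >= 0 and y >= 0 are inactive (mu_x = mu_y = 0).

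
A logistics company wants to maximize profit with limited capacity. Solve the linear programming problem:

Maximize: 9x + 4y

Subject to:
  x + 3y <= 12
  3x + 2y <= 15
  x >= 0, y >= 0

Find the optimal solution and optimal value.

Feasible vertices: (0, 0), (0, 4), (3, 3), (5, 0)
Objective 9x + 4y at each:
  (0, 0): 0
  (0, 4): 16
  (3, 3): 39
  (5, 0): 45
Maximum is 45 at (5, 0).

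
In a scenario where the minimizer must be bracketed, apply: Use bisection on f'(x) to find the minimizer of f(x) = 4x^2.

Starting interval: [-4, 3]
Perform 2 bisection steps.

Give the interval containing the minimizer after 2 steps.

Finding critical point of f(x) = 4x^2 using bisection on f'(x) = 8x + 0.
f'(x) = 0 when x = 0.
Starting interval: [-4, 3]
Step 1: mid = -1/2, f'(mid) = -4, new interval = [-1/2, 3]
Step 2: mid = 5/4, f'(mid) = 10, new interval = [-1/2, 5/4]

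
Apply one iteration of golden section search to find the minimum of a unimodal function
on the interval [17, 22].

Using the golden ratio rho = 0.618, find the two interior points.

Golden section search on [17, 22].
Golden ratio rho = 0.618 (approx).
Interior points:
  x_1 = 17 + (1-0.618)*5 = 18.9100
  x_2 = 17 + 0.618*5 = 20.0900
Compare f(x_1) and f(x_2) to determine which subinterval to keep.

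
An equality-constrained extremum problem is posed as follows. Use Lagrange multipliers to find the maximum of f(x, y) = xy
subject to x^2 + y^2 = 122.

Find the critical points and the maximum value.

Lagrange conditions: y = 2*lambda*x and x = 2*lambda*y
If x = 0 then y = 0, violating the constraint, so x, y != 0.
Dividing: y/x = x/y => x^2 = y^2 => y = x or y = -x
Constraint: 2x^2 = 122 => x^2 = 61 => x = +/-sqrt(61)
Critical points: (sqrt(61), sqrt(61)), (-sqrt(61), -sqrt(61)), (sqrt(61), -sqrt(61)), (-sqrt(61), sqrt(61))
  y = x:  xy = x^2 = 61  at (sqrt(61), sqrt(61)) and (-sqrt(61), -sqrt(61))
  y = -x: xy = -x^2 = -61 at (sqrt(61), -sqrt(61)) and (-sqrt(61), sqrt(61))
Maximum xy = 61 at (sqrt(61), sqrt(61)) and (-sqrt(61), -sqrt(61))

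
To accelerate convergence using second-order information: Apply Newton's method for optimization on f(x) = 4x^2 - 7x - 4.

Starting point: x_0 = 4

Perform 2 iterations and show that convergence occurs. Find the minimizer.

f(x) = 4x^2 - 7x - 4, f'(x) = 8x + (-7), f''(x) = 8
Step 1: f'(4) = 25, x_1 = 4 - 25/8 = 7/8
Step 2: f'(7/8) = 0, x_2 = 7/8 (converged)
Newton's method converges in 1 step for quadratics.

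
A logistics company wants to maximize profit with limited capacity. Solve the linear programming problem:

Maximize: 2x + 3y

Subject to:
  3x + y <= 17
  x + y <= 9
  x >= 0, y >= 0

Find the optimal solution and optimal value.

Feasible vertices: (0, 0), (0, 9), (4, 5), (17/3, 0)
Objective 2x + 3y at each:
  (0, 0): 0
  (0, 9): 27
  (4, 5): 23
  (17/3, 0): 34/3
Maximum is 27 at (0, 9).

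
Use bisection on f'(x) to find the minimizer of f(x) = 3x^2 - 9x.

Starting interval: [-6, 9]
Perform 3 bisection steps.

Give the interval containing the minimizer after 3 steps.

Finding critical point of f(x) = 3x^2 - 9x using bisection on f'(x) = 6x + -9.
f'(x) = 0 when x = 3/2.
Starting interval: [-6, 9]
Step 1: mid = 3/2, f'(mid) = 0, new interval = [3/2, 3/2]
Step 2: mid = 3/2, f'(mid) = 0, new interval = [3/2, 3/2]
Step 3: mid = 3/2, f'(mid) = 0, new interval = [3/2, 3/2]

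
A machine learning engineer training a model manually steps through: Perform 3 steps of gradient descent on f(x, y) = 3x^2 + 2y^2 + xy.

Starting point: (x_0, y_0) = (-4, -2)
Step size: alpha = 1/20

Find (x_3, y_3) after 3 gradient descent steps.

f(x,y) = 3x^2 + 2y^2 + xy
grad_x = 6x + 1y, grad_y = 4y + 1x
Step 1: grad = (-26, -12), (-27/10, -7/5)
Step 2: grad = (-88/5, -83/10), (-91/50, -197/200)
Step 3: grad = (-2381/200, -144/25), (-4899/4000, -697/1000)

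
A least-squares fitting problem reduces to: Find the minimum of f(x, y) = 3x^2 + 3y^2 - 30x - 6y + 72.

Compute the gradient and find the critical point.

f(x,y) = 3x^2 + 3y^2 - 30x - 6y + 72
df/dx = 6x + (-30) = 0  =>  x = 5
df/dy = 6y + (-6) = 0  =>  y = 1
f(5, 1) = 3*(5)^2 + 3*(1)^2 + -30*(5) + -6*(1) + 72 = -6
Hessian is diagonal with entries 6, 6 > 0, so this is a minimum.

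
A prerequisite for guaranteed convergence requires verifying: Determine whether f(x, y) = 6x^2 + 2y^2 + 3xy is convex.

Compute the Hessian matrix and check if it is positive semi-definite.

f(x,y) = 6x^2 + 2y^2 + 3xy
Hessian H = [[12, 3], [3, 4]]
trace(H) = 16, det(H) = 39
Eigenvalues: (16 +/- sqrt(100)) / 2 = 13, 3
Since both eigenvalues > 0, f is convex.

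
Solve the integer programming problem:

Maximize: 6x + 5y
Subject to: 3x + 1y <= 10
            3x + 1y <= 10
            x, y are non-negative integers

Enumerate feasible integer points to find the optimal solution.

Constraint 1: 3x + 1y <= 10
Constraint 2: 3x + 1y <= 10
Feasible x range (need y >= 0): 0 <= x <= min(10/3, 10/3) => x in {0, ..., 3}.
Enumerate feasible integer points row by row (the coefficient of y is 5 > 0, so for each x the largest feasible y gives the best value):
  x = 0: y <= min((10 - 3*0)/1, (10 - 3*0)/1) => y in {0, ..., 10}; best 6*0 + 5*10 = 50
  x = 1: y <= min((10 - 3*1)/1, (10 - 3*1)/1) => y in {0, ..., 7}; best 6*1 + 5*7 = 41
  x = 2: y <= min((10 - 3*2)/1, (10 - 3*2)/1) => y in {0, ..., 4}; best 6*2 + 5*4 = 32
  x = 3: y <= min((10 - 3*3)/1, (10 - 3*3)/1) => y in {0, ..., 1}; best 6*3 + 5*1 = 23
The maximum 6x + 5y = 50 is achieved at x = 0, y = 10.
Check: 3*0 + 1*10 = 10 <= 10 and 3*0 + 1*10 = 10 <= 10.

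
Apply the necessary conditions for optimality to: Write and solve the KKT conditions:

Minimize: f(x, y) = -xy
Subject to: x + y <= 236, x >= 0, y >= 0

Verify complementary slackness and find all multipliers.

Problem: min -xy s.t. x + y <= 236 (multiplier lambda), x >= 0 (mu_x), y >= 0 (mu_y)
KKT stationarity: -y + lambda - mu_x = 0, -x + lambda - mu_y = 0, with lambda, mu_x, mu_y >= 0
Complementary slackness: lambda*(x + y - 236) = 0, mu_x*x = 0, mu_y*y = 0
If lambda = 0: y = -mu_x <= 0 and x = -mu_y <= 0 force x = y = 0 with f = 0; but x = y = 118 is feasible with f = -13924 < 0, so this is not the minimum. Hence lambda > 0 and x + y = 236.
Try x > 0, y > 0 (so mu_x = mu_y = 0): y = lambda, x = lambda => x = y = lambda
x + y = 236 => 2*lambda = 236 => lambda = 118
x* = y* = 118 > 0, consistent with mu_x = mu_y = 0.
(Any feasible point with x = 0 or y = 0 has f = 0 > -13924, so the minimum is not on those boundaries.)
min(-xy) = -13924 (i.e. max xy = 13924)
Multipliers: lambda = 118, mu_x = 0, mu_y = 0
Complementary slackness: lambda*(x + y - 236) = 118*(118 + 118 - 236) = 0, mu_x*x = 0*118 = 0, mu_y*y = 0*118 = 0. Satisfied.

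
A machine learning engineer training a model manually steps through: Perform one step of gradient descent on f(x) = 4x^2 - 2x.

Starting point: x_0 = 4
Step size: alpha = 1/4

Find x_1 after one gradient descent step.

f(x) = 4x^2 - 2x
f'(x) = 8x - 2
f'(4) = 8*4 + (-2) = 30
x_1 = x_0 - alpha * f'(x_0) = 4 - 1/4 * 30 = -7/2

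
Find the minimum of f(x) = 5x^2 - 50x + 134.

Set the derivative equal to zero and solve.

f(x) = 5x^2 - 50x + 134
f'(x) = 10x + (-50) = 0
x = 50/10 = 5
f(5) = 9
Since f''(x) = 10 > 0, this is a minimum.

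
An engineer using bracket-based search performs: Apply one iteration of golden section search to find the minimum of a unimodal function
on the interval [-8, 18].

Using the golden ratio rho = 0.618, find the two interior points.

Golden section search on [-8, 18].
Golden ratio rho = 0.618 (approx).
Interior points:
  x_1 = -8 + (1-0.618)*26 = 1.9320
  x_2 = -8 + 0.618*26 = 8.0680
Compare f(x_1) and f(x_2) to determine which subinterval to keep.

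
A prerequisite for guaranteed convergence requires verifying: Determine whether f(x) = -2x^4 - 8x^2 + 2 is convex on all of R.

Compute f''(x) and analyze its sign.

f(x) = -2x^4 - 8x^2 + 2
f'(x) = -8x^3 + -16x
f''(x) = -24x^2 + -16
f''(x) = -24x^2 + -16 <= -16 < 0 for all x
Therefore, f is concave on R.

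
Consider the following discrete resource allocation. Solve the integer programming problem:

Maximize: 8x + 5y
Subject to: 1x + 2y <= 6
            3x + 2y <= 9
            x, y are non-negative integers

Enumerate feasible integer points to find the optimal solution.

Constraint 1: 1x + 2y <= 6
Constraint 2: 3x + 2y <= 9
Feasible x range (need y >= 0): 0 <= x <= min(6/1, 9/3) => x in {0, ..., 3}.
Enumerate feasible integer points row by row (the coefficient of y is 5 > 0, so for each x the largest feasible y gives the best value):
  x = 0: y <= min((6 - 1*0)/2, (9 - 3*0)/2) => y in {0, ..., 3}; best 8*0 + 5*3 = 15
  x = 1: y <= min((6 - 1*1)/2, (9 - 3*1)/2) => y in {0, ..., 2}; best 8*1 + 5*2 = 18
  x = 2: y <= min((6 - 1*2)/2, (9 - 3*2)/2) => y in {0, ..., 1}; best 8*2 + 5*1 = 21
  x = 3: y <= min((6 - 1*3)/2, (9 - 3*3)/2) => y in {0}; best 8*3 + 5*0 = 24
The maximum 8x + 5y = 24 is achieved at x = 3, y = 0.
Check: 1*3 + 2*0 = 3 <= 6 and 3*3 + 2*0 = 9 <= 9.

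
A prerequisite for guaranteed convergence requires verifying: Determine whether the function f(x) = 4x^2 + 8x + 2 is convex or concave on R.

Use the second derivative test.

f(x) = 4x^2 + 8x + 2
f'(x) = 8x + 8
f''(x) = 8
Since f''(x) = 8 > 0 for all x, f is convex on R.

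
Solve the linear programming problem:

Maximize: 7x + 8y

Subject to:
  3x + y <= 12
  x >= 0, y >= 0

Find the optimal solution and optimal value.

The feasible region has vertices at [(0, 0), (4, 0), (0, 12)].
Checking objective 7x + 8y at each vertex:
  (0, 0): 7*0 + 8*0 = 0
  (4, 0): 7*4 + 8*0 = 28
  (0, 12): 7*0 + 8*12 = 96
Maximum is 96 at (0, 12).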